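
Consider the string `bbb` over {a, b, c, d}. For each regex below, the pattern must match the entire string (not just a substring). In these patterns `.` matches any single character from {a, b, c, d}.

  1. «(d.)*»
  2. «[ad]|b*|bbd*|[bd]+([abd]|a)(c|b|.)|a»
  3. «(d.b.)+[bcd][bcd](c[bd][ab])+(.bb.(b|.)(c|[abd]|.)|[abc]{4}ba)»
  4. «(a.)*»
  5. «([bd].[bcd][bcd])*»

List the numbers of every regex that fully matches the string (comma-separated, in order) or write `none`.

2

1 → no match
2 → match
3 → no match — must start with `d`
4 → no match
5 → no match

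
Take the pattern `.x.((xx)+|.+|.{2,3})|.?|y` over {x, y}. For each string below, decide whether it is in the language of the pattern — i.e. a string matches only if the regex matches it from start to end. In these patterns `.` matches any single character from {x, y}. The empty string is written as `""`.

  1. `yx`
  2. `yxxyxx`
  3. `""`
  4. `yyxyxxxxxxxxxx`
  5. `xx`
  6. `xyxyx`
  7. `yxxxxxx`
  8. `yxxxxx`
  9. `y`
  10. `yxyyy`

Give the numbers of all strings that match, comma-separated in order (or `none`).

1 → no match
2 → match
3 → match
4 → no match
5 → no match
6 → no match
7 → match
8 → match
9 → match
10 → match

2, 3, 7, 8, 9, 10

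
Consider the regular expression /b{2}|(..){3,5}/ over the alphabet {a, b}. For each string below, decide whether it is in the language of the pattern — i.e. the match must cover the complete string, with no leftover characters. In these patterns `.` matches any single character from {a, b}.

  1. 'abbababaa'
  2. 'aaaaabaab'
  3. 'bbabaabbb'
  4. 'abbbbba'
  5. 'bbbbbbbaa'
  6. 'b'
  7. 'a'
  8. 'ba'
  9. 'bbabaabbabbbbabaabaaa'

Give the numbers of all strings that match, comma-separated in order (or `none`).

1. 'abbababaa' → no match
2. 'aaaaabaab' → no match
3. 'bbabaabbb' → no match
4. 'abbbbba' → no match
5. 'bbbbbbbaa' → no match
6. 'b' → no match
7. 'a' → no match
8. 'ba' → no match
9 → no match

none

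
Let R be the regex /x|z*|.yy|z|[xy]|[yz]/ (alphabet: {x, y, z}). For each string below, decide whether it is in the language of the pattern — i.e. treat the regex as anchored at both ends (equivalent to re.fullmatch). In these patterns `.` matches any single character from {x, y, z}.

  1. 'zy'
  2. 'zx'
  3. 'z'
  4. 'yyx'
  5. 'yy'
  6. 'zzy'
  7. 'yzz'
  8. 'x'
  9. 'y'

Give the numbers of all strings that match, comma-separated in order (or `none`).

3, 8, 9

1 → no match
2 → no match
3 → match
4 → no match
5 → no match
6 → no match
7 → no match
8 → match
9 → match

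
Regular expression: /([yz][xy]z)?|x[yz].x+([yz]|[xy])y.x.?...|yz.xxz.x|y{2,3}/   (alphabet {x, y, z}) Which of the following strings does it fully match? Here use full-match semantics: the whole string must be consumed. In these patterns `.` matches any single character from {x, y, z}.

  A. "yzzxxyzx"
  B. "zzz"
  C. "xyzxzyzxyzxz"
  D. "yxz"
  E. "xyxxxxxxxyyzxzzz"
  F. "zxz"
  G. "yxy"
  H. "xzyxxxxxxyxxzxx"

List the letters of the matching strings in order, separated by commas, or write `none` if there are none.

A. "yzzxxyzx" → no match
B. "zzz" → no match
C. "xyzxzyzxyzxz" → match
D. "yxz" → match
E → match
F. "zxz" → match
G. "yxy" → no match
H → match

C, D, E, F, H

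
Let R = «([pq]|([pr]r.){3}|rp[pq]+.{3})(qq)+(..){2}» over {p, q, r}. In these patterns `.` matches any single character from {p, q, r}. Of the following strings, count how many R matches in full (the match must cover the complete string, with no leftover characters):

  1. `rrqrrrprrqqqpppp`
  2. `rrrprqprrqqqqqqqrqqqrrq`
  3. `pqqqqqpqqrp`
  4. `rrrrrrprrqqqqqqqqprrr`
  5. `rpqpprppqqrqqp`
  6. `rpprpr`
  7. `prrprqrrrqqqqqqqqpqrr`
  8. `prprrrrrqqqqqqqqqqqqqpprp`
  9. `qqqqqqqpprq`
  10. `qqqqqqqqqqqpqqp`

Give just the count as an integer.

6

1 → no match
2 → no match
3 → no match
4 → match
5 → match
6 → no match
7 → match
8 → match
9 → match
10 → match
Total matched: 6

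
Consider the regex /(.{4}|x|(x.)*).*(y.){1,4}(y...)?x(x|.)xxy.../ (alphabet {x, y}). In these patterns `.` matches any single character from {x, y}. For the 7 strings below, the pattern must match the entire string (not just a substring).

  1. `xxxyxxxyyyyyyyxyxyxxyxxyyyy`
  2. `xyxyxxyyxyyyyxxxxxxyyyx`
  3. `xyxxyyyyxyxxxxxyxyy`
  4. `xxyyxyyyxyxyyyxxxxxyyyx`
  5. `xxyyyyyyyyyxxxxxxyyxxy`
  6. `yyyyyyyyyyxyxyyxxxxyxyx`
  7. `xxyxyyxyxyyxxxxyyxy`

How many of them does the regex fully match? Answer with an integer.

6

1 → match
2 → match
3 → match
4 → match
5 → no match
6 → match
7 → match
Total matched: 6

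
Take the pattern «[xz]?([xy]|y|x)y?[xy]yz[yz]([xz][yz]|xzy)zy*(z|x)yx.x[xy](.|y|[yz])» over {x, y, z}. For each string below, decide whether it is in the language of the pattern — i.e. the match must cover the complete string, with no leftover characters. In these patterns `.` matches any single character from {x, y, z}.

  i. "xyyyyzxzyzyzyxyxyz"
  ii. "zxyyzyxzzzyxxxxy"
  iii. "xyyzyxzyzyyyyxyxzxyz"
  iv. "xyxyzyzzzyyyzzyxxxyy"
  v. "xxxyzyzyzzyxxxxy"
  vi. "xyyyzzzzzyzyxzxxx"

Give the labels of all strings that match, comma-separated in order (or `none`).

i → no match
ii → match
iii → match
iv → no match
v → match
vi → match

ii, iii, v, vi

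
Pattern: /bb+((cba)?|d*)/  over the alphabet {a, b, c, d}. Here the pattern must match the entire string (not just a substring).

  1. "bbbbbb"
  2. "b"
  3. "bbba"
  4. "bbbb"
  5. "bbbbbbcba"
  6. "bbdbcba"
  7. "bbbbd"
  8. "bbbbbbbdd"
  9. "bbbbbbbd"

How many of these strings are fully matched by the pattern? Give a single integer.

6

1. "bbbbbb" → match
2. "b" → no match — must start with "bb"
3. "bbba" → no match
4. "bbbb" → match
5. "bbbbbbcba" → match
6. "bbdbcba" → no match
7. "bbbbd" → match
8. "bbbbbbbdd" → match
9. "bbbbbbbd" → match
Total matched: 6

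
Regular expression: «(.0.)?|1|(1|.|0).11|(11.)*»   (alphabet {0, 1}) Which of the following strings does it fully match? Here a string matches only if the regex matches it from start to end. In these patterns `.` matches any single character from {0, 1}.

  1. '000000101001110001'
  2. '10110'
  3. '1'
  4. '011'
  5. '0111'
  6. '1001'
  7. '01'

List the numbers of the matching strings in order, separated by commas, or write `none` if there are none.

3, 5

1 → no match
2. '10110' → no match
3. '1' → match
4. '011' → no match
5. '0111' → match
6. '1001' → no match
7. '01' → no match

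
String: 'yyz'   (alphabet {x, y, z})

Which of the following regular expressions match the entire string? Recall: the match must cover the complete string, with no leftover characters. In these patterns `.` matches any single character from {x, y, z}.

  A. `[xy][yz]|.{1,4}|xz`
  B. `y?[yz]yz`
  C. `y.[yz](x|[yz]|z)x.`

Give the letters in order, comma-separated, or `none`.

A → match
B → match
C → no match

A, B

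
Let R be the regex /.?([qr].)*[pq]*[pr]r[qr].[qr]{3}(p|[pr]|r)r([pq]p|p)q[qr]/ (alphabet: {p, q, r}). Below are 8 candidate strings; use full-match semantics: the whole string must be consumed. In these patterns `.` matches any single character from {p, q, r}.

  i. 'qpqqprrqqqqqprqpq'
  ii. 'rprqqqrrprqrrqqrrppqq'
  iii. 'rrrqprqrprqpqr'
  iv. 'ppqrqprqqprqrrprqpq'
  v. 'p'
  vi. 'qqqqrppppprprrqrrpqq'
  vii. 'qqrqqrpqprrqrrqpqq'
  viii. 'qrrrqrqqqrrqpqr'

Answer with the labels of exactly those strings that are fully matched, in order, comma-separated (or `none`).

i → no match
ii → match
iii → match
iv → no match
v → no match
vi → no match
vii → no match
viii → match

ii, iii, viii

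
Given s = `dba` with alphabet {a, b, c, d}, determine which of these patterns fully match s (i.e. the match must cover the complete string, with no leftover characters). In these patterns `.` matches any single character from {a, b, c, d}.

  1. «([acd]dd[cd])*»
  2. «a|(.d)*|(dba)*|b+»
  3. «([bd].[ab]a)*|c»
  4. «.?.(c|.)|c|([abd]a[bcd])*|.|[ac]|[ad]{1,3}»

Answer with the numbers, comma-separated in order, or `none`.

1 → no match
2 → match
3 → no match
4 → match

2, 4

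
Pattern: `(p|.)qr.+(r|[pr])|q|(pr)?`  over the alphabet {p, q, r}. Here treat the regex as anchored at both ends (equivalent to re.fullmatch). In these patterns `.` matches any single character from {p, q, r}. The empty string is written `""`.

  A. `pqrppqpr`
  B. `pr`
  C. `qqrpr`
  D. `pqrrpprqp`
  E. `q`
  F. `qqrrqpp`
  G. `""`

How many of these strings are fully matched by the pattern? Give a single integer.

A → match
B → match
C → match
D → match
E → match
F → match
G → match
Total matched: 7

7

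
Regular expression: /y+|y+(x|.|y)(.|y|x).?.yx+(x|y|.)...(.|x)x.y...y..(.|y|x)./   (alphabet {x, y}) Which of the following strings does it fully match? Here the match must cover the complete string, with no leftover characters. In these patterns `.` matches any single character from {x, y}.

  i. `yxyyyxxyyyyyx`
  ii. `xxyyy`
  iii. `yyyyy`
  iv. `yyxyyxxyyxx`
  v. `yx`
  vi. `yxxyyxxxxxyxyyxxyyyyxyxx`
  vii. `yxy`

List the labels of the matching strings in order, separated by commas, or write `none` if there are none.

iii

i → no match
ii → no match — must start with `y`
iii → match
iv → no match
v → no match
vi → no match
vii → no match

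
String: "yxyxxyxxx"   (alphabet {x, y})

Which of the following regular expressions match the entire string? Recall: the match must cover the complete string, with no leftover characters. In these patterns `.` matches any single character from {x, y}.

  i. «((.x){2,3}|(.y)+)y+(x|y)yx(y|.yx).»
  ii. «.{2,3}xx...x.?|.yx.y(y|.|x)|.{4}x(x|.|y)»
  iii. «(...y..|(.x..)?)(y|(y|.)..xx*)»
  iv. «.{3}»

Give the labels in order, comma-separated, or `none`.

ii, iii

i → no match
ii → match
iii → match
iv → no match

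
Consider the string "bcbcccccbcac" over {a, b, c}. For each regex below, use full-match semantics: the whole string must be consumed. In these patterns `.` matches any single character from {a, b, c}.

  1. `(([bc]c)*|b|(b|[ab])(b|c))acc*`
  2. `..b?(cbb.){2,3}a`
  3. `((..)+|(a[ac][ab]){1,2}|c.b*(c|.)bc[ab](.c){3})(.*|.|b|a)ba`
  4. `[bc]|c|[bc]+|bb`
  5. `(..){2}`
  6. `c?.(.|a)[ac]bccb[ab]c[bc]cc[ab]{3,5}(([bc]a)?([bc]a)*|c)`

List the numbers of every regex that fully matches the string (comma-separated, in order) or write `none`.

1 → match
2 → no match — must end with "a"
3 → no match — must end with "ba"
4 → no match
5 → no match
6 → no match

1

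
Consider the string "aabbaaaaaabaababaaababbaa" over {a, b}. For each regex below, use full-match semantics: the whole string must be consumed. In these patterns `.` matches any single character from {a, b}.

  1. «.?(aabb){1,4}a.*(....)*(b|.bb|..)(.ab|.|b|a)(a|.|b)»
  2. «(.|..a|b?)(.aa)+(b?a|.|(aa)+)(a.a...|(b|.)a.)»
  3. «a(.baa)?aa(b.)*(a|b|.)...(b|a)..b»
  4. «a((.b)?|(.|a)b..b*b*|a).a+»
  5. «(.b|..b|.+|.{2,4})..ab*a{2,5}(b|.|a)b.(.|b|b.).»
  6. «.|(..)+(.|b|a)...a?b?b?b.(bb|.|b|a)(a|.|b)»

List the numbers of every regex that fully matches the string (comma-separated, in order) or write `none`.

1 → match
2 → no match
3 → no match — must end with "b"
4 → no match
5 → no match
6 → match

1, 6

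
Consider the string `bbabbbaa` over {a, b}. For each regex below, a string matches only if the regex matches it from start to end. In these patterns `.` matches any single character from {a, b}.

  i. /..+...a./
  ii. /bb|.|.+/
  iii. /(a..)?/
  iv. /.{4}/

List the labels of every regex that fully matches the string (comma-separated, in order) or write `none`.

i, ii

i → match
ii → match
iii → no match
iv → no match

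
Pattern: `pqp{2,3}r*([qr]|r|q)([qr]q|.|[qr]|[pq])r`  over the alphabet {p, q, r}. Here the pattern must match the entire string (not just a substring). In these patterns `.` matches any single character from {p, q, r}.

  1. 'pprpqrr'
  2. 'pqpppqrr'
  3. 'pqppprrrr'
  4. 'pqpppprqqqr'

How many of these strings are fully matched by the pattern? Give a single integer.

2

1. 'pprpqrr' → no match — must start with 'pqp'
2. 'pqpppqrr' → match
3. 'pqppprrrr' → match
4. 'pqpppprqqqr' → no match
Total matched: 2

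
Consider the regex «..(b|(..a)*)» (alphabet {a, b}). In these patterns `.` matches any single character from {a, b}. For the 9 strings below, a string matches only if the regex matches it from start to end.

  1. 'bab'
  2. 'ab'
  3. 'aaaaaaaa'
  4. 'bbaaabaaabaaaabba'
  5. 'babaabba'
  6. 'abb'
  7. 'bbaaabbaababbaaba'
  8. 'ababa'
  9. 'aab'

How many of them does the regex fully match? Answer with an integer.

1 → match
2 → match
3 → match
4 → match
5 → match
6 → match
7 → match
8 → match
9 → match
Total matched: 9

9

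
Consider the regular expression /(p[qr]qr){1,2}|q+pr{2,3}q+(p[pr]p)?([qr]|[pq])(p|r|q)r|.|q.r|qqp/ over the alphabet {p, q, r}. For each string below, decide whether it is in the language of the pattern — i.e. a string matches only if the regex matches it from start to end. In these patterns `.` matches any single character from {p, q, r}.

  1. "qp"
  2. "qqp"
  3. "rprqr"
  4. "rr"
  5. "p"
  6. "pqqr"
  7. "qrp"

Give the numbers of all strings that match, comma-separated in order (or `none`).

1 → no match
2 → match
3 → no match
4 → no match
5 → match
6 → match
7 → no match

2, 5, 6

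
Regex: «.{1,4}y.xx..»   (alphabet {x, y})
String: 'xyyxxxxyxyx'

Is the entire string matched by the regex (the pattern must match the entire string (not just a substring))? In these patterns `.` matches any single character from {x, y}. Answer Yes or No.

No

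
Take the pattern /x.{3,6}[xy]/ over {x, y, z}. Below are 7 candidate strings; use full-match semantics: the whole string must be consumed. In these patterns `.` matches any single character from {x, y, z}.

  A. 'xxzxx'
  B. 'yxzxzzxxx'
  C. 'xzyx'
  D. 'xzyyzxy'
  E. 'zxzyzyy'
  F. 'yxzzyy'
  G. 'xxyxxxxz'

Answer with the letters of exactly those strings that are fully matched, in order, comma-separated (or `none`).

A → match
B → no match — must start with 'x'
C → no match
D → match
E → no match — must start with 'x'
F → no match — must start with 'x'
G → no match

A, D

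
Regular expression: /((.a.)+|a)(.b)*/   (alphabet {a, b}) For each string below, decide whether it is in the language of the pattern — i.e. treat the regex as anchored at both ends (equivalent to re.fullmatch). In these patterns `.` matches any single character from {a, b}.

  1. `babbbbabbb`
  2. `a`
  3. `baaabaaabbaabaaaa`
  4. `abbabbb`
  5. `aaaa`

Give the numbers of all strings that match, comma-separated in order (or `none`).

2, 4

1 → no match
2 → match
3 → no match
4 → match
5 → no match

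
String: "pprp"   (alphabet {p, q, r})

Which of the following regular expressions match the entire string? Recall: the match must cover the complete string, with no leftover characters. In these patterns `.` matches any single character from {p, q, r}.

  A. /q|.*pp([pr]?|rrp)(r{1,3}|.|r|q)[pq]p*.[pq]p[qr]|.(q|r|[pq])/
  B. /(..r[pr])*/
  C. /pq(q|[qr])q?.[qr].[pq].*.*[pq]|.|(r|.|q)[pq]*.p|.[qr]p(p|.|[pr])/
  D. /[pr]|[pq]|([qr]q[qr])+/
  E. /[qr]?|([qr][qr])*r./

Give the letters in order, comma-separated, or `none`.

B, C

A → no match
B → match
C → match
D → no match
E → no match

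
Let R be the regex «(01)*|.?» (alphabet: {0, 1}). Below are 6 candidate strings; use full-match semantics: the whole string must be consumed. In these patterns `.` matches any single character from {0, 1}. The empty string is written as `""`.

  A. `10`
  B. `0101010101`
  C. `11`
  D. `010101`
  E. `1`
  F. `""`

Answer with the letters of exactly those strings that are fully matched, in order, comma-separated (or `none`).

B, D, E, F

A → no match
B → match
C → no match
D → match
E → match
F → match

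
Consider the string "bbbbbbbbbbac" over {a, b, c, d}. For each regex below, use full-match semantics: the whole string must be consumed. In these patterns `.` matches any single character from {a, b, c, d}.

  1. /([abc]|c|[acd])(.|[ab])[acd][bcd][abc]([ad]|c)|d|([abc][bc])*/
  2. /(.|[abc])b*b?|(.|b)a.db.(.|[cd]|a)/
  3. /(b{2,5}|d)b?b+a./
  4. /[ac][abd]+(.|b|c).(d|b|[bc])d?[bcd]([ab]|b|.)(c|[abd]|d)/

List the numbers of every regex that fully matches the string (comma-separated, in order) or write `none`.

1, 3

1 → match
2 → no match
3 → match
4 → no match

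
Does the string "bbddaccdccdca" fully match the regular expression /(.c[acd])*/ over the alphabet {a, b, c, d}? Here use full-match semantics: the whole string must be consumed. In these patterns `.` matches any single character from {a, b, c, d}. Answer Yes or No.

No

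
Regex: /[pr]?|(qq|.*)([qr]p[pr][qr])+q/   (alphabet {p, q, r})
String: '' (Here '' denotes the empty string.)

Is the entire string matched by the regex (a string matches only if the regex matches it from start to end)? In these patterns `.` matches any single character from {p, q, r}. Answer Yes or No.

Yes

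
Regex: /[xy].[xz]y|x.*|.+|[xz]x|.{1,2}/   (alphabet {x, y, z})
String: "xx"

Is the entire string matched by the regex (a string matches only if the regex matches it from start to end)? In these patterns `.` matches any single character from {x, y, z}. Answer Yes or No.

Yes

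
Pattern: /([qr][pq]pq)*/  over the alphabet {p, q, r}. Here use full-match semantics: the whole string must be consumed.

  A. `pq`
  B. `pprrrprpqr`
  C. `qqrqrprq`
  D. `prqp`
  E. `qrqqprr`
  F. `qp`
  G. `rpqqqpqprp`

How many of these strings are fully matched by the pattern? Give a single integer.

0

A. `pq` → no match
B. `pprrrprpqr` → no match
C. `qqrqrprq` → no match
D. `prqp` → no match
E. `qrqqprr` → no match
F. `qp` → no match
G. `rpqqqpqprp` → no match
Total matched: 0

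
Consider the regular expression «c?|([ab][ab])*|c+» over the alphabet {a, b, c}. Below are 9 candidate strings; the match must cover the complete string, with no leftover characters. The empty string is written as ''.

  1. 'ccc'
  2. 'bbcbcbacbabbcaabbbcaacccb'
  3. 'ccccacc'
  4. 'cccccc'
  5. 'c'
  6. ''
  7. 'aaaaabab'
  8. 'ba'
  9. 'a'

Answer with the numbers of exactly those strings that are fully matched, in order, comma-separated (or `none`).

1 → match
2 → no match
3 → no match
4 → match
5 → match
6 → match
7 → match
8 → match
9 → no match

1, 4, 5, 6, 7, 8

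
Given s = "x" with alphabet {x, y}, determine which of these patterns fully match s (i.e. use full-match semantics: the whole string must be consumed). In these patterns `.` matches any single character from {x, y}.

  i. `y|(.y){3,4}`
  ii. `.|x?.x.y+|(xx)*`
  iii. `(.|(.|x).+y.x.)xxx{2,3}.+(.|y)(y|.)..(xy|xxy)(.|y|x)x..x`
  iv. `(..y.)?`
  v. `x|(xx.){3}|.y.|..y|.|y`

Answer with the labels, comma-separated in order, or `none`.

i → no match — must end with "y"
ii → match
iii → no match
iv → no match
v → match

ii, v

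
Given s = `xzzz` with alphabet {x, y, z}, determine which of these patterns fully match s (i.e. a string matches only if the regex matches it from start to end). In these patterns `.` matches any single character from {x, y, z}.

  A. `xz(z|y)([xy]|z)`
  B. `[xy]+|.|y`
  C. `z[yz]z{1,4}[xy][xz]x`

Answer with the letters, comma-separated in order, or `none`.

A

A → match
B → no match
C → no match — must start with `z`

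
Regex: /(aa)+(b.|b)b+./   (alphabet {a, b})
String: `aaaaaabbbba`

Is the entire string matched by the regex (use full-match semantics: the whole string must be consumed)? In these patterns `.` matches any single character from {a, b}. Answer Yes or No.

Yes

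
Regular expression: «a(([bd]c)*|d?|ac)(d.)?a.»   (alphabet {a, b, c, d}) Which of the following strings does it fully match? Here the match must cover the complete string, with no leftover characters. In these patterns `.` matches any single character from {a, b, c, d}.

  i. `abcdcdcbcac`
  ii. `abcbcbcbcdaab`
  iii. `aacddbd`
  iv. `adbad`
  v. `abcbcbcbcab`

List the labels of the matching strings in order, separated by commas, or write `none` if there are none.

i → match
ii → match
iii → no match
iv → match
v → match

i, ii, iv, v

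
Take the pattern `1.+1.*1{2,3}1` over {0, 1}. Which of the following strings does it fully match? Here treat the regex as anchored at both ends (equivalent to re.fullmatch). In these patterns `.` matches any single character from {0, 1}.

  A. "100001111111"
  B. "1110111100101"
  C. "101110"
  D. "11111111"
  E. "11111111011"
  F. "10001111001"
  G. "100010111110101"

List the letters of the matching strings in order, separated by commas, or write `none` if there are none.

A → match
B → no match — must end with "11"
C → no match — must end with "11"
D → match
E → no match
F → no match — must end with "11"
G → no match — must end with "11"

A, D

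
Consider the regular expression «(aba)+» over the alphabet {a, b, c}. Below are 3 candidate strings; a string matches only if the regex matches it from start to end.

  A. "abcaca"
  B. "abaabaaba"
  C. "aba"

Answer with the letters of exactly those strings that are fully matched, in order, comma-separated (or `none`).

A → no match — must start with "aba"
B → match
C → match

B, C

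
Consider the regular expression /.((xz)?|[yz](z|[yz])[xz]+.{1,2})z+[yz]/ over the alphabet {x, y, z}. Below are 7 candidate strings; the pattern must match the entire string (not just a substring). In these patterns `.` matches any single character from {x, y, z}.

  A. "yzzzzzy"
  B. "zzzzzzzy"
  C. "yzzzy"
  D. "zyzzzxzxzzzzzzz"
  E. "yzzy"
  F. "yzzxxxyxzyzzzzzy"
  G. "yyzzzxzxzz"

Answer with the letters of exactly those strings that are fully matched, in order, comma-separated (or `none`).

A. "yzzzzzy" → match
B. "zzzzzzzy" → match
C. "yzzzy" → match
D → match
E. "yzzy" → match
F → no match
G. "yyzzzxzxzz" → match

A, B, C, D, E, G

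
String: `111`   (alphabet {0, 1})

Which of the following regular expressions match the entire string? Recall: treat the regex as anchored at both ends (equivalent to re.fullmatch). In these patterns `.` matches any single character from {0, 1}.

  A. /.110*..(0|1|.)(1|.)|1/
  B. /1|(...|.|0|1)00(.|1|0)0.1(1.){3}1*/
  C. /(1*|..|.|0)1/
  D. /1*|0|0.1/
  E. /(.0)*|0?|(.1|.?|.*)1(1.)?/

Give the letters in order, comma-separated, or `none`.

C, D, E

A → no match
B → no match
C → match
D → match
E → match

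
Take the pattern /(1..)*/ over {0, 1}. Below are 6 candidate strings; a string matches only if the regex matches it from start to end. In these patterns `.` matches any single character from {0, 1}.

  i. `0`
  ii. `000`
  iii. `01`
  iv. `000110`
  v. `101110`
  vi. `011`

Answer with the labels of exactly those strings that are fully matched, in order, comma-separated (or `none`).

v

i. `0` → no match
ii. `000` → no match
iii. `01` → no match
iv. `000110` → no match
v. `101110` → match
vi. `011` → no match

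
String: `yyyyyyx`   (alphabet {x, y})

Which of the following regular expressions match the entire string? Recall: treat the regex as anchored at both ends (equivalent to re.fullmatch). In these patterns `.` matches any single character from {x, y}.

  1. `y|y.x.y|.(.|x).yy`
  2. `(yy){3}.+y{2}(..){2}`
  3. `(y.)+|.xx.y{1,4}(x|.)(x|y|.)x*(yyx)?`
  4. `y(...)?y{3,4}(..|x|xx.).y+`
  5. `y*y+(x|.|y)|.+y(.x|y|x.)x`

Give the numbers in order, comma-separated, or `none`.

5

1 → no match
2 → no match
3 → no match
4 → no match — must end with `y`
5 → match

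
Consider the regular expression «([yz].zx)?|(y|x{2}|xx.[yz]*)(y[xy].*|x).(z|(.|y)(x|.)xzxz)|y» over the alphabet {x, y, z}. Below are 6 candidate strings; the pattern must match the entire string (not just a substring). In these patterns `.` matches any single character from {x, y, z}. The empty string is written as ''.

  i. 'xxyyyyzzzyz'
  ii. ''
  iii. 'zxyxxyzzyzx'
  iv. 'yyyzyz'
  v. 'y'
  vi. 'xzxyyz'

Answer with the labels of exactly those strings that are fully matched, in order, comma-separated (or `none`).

i → match
ii → match
iii → no match
iv → match
v → match
vi → no match

i, ii, iv, v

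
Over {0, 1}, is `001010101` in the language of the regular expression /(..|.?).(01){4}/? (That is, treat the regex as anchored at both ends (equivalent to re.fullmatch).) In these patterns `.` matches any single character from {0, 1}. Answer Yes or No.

Yes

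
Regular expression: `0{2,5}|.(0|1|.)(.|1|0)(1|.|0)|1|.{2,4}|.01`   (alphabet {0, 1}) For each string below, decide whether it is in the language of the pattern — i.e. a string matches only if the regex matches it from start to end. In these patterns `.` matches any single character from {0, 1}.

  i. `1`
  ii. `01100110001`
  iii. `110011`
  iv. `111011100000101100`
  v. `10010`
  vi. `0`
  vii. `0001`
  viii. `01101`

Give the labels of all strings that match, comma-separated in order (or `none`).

i, vii

i → match
ii → no match
iii → no match
iv → no match
v → no match
vi → no match
vii → match
viii → no match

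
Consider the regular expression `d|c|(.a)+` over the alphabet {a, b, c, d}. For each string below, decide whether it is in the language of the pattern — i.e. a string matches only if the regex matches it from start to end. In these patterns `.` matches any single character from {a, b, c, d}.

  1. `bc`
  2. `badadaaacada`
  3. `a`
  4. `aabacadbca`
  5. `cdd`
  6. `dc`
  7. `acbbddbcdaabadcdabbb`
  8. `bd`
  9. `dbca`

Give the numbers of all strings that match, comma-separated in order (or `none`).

1 → no match
2 → match
3 → no match
4 → no match
5 → no match
6 → no match
7 → no match
8 → no match
9 → no match

2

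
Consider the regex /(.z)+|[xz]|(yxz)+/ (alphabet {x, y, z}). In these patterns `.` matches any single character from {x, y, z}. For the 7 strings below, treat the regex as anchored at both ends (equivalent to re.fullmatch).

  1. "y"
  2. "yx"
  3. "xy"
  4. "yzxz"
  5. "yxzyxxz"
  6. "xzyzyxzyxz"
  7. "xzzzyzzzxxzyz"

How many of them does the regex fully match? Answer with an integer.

1

1 → no match
2 → no match
3 → no match
4 → match
5 → no match
6 → no match
7 → no match
Total matched: 1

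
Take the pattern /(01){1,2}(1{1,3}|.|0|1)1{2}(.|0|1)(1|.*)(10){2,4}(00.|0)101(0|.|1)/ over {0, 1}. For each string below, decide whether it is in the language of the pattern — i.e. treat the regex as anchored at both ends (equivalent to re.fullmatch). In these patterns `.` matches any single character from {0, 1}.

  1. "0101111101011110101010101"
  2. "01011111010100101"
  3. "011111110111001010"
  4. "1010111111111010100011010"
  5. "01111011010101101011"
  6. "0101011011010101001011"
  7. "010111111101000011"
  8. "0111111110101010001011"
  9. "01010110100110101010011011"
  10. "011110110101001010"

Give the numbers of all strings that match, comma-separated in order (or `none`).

1 → no match
2 → no match
3 → no match
4 → no match — must start with "01"
5 → no match
6 → match
7 → no match
8 → no match
9 → no match
10 → match

6, 10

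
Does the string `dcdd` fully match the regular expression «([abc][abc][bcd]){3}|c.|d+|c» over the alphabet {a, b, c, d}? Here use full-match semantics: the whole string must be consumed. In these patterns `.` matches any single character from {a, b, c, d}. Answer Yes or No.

No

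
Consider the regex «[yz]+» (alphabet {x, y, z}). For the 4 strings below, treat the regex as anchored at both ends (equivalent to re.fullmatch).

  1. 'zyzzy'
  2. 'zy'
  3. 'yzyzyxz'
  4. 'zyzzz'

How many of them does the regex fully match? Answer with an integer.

3

1. 'zyzzy' → match
2. 'zy' → match
3. 'yzyzyxz' → no match
4. 'zyzzz' → match
Total matched: 3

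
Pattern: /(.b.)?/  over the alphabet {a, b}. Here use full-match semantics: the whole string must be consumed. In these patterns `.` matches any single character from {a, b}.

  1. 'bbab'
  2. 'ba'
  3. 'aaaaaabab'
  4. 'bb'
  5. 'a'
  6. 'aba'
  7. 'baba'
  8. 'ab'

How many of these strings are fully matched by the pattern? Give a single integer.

1

1 → no match
2 → no match
3 → no match
4 → no match
5 → no match
6 → match
7 → no match
8 → no match
Total matched: 1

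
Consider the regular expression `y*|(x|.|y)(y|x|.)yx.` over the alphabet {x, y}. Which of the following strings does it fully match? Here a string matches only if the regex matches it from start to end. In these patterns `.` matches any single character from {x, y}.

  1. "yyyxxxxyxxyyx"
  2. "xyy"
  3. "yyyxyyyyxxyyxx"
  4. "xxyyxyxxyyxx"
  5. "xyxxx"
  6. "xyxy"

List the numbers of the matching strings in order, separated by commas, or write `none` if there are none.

none

1 → no match
2 → no match
3 → no match
4 → no match
5 → no match
6 → no match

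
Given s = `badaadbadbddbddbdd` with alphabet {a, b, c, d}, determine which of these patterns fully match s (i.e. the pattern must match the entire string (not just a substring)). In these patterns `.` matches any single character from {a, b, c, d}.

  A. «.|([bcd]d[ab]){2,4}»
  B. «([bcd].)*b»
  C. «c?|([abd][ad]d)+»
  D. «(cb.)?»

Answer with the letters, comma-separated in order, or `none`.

A → no match
B → no match — must end with `b`
C → match
D → no match

C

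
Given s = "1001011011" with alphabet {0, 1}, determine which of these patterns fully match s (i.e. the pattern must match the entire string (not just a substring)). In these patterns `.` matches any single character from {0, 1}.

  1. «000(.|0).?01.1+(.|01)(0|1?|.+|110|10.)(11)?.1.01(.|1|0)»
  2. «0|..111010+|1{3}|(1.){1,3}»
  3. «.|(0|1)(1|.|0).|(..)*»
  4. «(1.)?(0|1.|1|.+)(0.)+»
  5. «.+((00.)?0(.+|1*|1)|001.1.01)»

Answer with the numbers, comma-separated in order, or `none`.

3, 5

1 → no match — must start with "000"
2 → no match
3 → match
4 → no match
5 → match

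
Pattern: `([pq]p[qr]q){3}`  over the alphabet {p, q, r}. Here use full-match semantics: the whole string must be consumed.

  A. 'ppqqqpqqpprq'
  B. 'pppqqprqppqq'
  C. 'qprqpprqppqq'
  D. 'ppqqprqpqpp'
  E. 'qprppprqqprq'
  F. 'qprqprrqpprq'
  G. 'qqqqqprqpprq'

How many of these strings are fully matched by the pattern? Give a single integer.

2

A → match
B → no match
C → match
D → no match — must end with 'q'
E → no match
F → no match
G → no match
Total matched: 2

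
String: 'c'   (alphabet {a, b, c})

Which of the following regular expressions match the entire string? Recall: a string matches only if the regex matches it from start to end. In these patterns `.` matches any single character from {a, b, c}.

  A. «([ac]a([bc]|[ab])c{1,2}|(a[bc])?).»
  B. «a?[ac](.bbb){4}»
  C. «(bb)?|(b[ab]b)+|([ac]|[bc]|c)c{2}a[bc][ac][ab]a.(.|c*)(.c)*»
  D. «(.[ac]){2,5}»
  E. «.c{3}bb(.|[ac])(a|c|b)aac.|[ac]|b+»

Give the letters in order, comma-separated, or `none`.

A, E

A → match
B → no match — must end with 'bbb'
C → no match
D → no match
E → match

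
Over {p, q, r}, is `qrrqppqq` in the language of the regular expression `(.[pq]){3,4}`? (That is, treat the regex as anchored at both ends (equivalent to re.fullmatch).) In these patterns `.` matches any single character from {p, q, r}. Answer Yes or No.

No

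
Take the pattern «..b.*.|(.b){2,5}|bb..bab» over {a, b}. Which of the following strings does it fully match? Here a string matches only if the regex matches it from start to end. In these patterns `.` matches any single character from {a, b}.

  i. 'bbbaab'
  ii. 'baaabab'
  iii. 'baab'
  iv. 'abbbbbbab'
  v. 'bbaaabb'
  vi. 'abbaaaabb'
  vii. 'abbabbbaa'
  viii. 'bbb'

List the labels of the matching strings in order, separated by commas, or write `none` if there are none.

i, iv, vi, vii

i. 'bbbaab' → match
ii. 'baaabab' → no match
iii. 'baab' → no match
iv. 'abbbbbbab' → match
v. 'bbaaabb' → no match
vi. 'abbaaaabb' → match
vii. 'abbabbbaa' → match
viii. 'bbb' → no match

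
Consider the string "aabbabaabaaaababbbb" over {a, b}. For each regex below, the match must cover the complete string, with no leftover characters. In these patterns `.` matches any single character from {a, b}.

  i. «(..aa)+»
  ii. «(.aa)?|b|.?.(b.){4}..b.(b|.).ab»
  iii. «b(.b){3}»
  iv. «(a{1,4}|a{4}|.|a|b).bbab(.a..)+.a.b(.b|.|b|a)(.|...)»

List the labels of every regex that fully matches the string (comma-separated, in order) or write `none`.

i → no match — must end with "aa"
ii → no match
iii → no match — must start with "b"
iv → match

iv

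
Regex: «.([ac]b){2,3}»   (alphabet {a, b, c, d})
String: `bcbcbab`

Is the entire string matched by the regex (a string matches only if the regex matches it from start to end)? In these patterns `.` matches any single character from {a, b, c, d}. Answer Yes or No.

Yes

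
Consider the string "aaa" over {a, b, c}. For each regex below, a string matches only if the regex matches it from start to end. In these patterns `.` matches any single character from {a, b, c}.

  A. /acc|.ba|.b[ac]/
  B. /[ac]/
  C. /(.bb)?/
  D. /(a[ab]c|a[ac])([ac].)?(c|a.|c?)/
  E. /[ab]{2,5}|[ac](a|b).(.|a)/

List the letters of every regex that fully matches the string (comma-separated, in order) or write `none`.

A → no match
B → no match
C → no match
D → no match
E → match

E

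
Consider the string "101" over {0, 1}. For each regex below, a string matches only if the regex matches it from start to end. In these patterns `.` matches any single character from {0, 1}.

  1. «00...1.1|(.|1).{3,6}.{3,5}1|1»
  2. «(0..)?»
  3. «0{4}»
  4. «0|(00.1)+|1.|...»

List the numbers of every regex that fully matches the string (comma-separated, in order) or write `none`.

4

1 → no match
2 → no match
3 → no match — must start with "0"
4 → match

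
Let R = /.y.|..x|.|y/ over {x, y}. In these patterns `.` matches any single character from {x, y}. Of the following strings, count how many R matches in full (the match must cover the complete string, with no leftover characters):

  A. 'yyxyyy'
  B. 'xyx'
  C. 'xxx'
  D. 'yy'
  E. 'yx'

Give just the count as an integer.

A. 'yyxyyy' → no match
B. 'xyx' → match
C. 'xxx' → match
D. 'yy' → no match
E. 'yx' → no match
Total matched: 2

2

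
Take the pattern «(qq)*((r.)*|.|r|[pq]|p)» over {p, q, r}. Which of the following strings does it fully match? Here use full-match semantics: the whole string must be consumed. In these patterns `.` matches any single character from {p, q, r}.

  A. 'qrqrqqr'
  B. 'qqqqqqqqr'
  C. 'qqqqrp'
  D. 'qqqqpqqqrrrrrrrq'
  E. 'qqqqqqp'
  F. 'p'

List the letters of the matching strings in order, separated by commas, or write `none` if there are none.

B, C, E, F

A → no match
B → match
C → match
D → no match
E → match
F → match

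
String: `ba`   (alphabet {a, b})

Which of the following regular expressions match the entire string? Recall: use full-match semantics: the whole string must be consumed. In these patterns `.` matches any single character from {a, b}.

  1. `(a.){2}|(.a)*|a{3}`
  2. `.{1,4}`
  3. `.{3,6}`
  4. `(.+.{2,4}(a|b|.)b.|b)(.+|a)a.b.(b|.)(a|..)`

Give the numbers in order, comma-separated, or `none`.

1 → match
2 → match
3 → no match
4 → no match

1, 2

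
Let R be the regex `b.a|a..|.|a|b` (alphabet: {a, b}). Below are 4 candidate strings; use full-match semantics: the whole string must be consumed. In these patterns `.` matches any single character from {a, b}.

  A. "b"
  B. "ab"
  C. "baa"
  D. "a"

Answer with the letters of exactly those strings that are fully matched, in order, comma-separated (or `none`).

A, C, D

A. "b" → match
B. "ab" → no match
C. "baa" → match
D. "a" → match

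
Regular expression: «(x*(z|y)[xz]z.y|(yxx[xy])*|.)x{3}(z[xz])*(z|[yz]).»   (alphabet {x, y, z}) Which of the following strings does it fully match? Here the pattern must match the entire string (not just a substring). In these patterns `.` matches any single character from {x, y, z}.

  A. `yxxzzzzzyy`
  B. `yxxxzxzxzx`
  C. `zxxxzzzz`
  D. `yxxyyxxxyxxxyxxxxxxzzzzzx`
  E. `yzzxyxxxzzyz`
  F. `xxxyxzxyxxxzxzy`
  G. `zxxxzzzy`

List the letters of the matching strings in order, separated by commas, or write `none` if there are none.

B, C, D, E, F, G

A → no match
B → match
C → match
D → match
E → match
F → match
G → match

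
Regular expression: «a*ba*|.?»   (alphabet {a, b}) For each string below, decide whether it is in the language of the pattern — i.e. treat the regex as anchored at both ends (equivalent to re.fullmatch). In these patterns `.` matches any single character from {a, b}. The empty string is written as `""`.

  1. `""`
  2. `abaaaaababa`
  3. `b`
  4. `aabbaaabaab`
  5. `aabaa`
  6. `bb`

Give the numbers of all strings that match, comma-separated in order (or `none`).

1, 3, 5

1 → match
2 → no match
3 → match
4 → no match
5 → match
6 → no match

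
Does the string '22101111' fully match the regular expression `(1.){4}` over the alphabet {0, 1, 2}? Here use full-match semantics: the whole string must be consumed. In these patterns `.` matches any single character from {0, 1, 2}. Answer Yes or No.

Every match must start with '1', but '22101111' does not.

No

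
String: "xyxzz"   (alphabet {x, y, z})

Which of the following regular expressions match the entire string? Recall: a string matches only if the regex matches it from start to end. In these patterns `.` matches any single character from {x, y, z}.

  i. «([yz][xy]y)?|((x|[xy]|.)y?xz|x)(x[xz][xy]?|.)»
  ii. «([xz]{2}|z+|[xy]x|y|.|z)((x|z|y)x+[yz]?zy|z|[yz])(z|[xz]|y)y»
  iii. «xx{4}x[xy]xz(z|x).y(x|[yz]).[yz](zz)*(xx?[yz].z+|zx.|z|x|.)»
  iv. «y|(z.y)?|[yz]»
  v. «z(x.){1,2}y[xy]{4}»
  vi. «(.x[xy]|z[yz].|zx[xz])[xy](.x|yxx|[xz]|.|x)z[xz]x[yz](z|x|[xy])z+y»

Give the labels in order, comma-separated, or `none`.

i

i → match
ii → no match — must end with "y"
iii → no match — must start with "xx"
iv → no match
v → no match — must start with "zx"
vi → no match — must end with "zy"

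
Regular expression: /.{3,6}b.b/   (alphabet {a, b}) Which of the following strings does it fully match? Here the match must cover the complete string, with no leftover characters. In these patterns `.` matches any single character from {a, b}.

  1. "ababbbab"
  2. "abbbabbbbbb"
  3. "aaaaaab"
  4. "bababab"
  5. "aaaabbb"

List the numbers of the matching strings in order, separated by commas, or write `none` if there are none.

1, 4, 5

1 → match
2 → no match
3 → no match
4 → match
5 → match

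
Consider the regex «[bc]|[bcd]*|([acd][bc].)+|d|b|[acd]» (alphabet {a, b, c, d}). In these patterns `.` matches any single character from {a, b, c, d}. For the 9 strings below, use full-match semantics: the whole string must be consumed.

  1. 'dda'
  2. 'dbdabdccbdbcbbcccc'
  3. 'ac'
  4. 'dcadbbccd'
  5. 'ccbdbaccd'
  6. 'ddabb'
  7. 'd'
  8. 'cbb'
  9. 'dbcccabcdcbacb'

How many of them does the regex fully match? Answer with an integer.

1 → no match
2 → no match
3 → no match
4 → match
5 → match
6 → no match
7 → match
8 → match
9 → no match
Total matched: 4

4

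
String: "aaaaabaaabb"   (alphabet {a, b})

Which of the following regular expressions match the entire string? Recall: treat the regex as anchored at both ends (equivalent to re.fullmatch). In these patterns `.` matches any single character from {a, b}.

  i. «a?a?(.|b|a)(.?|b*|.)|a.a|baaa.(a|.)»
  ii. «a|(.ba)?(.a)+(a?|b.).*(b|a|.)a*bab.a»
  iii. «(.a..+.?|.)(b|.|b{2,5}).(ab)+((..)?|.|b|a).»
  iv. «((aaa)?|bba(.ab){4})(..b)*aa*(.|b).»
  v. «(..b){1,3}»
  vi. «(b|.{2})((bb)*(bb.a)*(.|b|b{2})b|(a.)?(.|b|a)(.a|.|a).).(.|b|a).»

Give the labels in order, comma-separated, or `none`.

iii, iv, vi

i → no match
ii → no match — must end with "a"
iii → match
iv → match
v → no match
vi → match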